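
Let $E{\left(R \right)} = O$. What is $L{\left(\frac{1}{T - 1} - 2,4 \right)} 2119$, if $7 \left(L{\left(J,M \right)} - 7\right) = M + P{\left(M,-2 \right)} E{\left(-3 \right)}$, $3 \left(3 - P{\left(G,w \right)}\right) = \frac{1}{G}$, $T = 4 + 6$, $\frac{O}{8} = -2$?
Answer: $\frac{40261}{21} \approx 1917.2$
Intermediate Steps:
$O = -16$ ($O = 8 \left(-2\right) = -16$)
$E{\left(R \right)} = -16$
$T = 10$
$P{\left(G,w \right)} = 3 - \frac{1}{3 G}$
$L{\left(J,M \right)} = \frac{1}{7} + \frac{M}{7} + \frac{16}{21 M}$ ($L{\left(J,M \right)} = 7 + \frac{M + \left(3 - \frac{1}{3 M}\right) \left(-16\right)}{7} = 7 + \frac{M - \left(48 - \frac{16}{3 M}\right)}{7} = 7 + \frac{-48 + M + \frac{16}{3 M}}{7} = 7 + \left(- \frac{48}{7} + \frac{M}{7} + \frac{16}{21 M}\right) = \frac{1}{7} + \frac{M}{7} + \frac{16}{21 M}$)
$L{\left(\frac{1}{T - 1} - 2,4 \right)} 2119 = \left(\frac{1}{7} + \frac{1}{7} \cdot 4 + \frac{16}{21 \cdot 4}\right) 2119 = \left(\frac{1}{7} + \frac{4}{7} + \frac{16}{21} \cdot \frac{1}{4}\right) 2119 = \left(\frac{1}{7} + \frac{4}{7} + \frac{4}{21}\right) 2119 = \frac{19}{21} \cdot 2119 = \frac{40261}{21}$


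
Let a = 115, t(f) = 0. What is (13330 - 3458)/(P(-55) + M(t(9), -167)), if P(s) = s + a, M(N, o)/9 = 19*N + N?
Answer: 2468/15 ≈ 164.53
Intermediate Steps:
M(N, o) = 180*N (M(N, o) = 9*(19*N + N) = 9*(20*N) = 180*N)
P(s) = 115 + s (P(s) = s + 115 = 115 + s)
(13330 - 3458)/(P(-55) + M(t(9), -167)) = (13330 - 3458)/((115 - 55) + 180*0) = 9872/(60 + 0) = 9872/60 = 9872*(1/60) = 2468/15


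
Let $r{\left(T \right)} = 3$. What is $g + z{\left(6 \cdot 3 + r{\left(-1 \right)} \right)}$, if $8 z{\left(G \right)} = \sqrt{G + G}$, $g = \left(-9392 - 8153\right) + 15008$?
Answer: $-2537 + \frac{\sqrt{42}}{8} \approx -2536.2$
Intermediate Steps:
$g = -2537$ ($g = -17545 + 15008 = -2537$)
$z{\left(G \right)} = \frac{\sqrt{2} \sqrt{G}}{8}$ ($z{\left(G \right)} = \frac{\sqrt{G + G}}{8} = \frac{\sqrt{2 G}}{8} = \frac{\sqrt{2} \sqrt{G}}{8}$)
$g + z{\left(6 \cdot 3 + r{\left(-1 \right)} \right)} = -2537 + \frac{\sqrt{2} \sqrt{6 \cdot 3 + 3}}{8} = -2537 + \frac{\sqrt{2} \sqrt{18 + 3}}{8} = -2537 + \frac{\sqrt{2} \sqrt{21}}{8} = -2537 + \frac{\sqrt{42}}{8}$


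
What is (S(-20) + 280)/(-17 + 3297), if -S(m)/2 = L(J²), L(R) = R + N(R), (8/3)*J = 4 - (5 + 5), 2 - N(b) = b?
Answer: 69/820 ≈ 0.084146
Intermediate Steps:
N(b) = 2 - b
J = -9/4 (J = 3*(4 - (5 + 5))/8 = 3*(4 - 1*10)/8 = 3*(4 - 10)/8 = (3/8)*(-6) = -9/4 ≈ -2.2500)
L(R) = 2 (L(R) = R + (2 - R) = 2)
S(m) = -4 (S(m) = -2*2 = -4)
(S(-20) + 280)/(-17 + 3297) = (-4 + 280)/(-17 + 3297) = 276/3280 = 276*(1/3280) = 69/820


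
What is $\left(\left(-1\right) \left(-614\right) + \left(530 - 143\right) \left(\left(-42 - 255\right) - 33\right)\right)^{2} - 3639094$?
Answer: $16149754122$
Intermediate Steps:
$\left(\left(-1\right) \left(-614\right) + \left(530 - 143\right) \left(\left(-42 - 255\right) - 33\right)\right)^{2} - 3639094 = \left(614 + 387 \left(\left(-42 - 255\right) - 33\right)\right)^{2} - 3639094 = \left(614 + 387 \left(-297 - 33\right)\right)^{2} - 3639094 = \left(614 + 387 \left(-330\right)\right)^{2} - 3639094 = \left(614 - 127710\right)^{2} - 3639094 = \left(-127096\right)^{2} - 3639094 = 16153393216 - 3639094 = 16149754122$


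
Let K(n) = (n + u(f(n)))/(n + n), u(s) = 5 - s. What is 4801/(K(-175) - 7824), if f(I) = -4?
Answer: -840175/1369117 ≈ -0.61366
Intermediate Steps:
K(n) = (9 + n)/(2*n) (K(n) = (n + (5 - 1*(-4)))/(n + n) = (n + (5 + 4))/((2*n)) = (n + 9)*(1/(2*n)) = (9 + n)*(1/(2*n)) = (9 + n)/(2*n))
4801/(K(-175) - 7824) = 4801/((½)*(9 - 175)/(-175) - 7824) = 4801/((½)*(-1/175)*(-166) - 7824) = 4801/(83/175 - 7824) = 4801/(-1369117/175) = 4801*(-175/1369117) = -840175/1369117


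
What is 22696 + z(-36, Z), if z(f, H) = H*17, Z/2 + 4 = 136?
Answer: 27184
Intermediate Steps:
Z = 264 (Z = -8 + 2*136 = -8 + 272 = 264)
z(f, H) = 17*H
22696 + z(-36, Z) = 22696 + 17*264 = 22696 + 4488 = 27184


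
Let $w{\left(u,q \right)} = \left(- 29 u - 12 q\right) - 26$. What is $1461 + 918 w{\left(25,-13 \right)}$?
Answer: $-544749$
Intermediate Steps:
$w{\left(u,q \right)} = -26 - 29 u - 12 q$
$1461 + 918 w{\left(25,-13 \right)} = 1461 + 918 \left(-26 - 725 - -156\right) = 1461 + 918 \left(-26 - 725 + 156\right) = 1461 + 918 \left(-595\right) = 1461 - 546210 = -544749$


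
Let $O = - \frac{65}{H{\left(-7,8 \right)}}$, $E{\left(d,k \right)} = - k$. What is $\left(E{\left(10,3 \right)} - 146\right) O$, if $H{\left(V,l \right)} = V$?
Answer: $- \frac{9685}{7} \approx -1383.6$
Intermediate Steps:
$O = \frac{65}{7}$ ($O = - \frac{65}{-7} = \left(-65\right) \left(- \frac{1}{7}\right) = \frac{65}{7} \approx 9.2857$)
$\left(E{\left(10,3 \right)} - 146\right) O = \left(\left(-1\right) 3 - 146\right) \frac{65}{7} = \left(-3 - 146\right) \frac{65}{7} = \left(-149\right) \frac{65}{7} = - \frac{9685}{7}$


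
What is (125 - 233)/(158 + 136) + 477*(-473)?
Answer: -11055447/49 ≈ -2.2562e+5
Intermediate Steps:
(125 - 233)/(158 + 136) + 477*(-473) = -108/294 - 225621 = -108*1/294 - 225621 = -18/49 - 225621 = -11055447/49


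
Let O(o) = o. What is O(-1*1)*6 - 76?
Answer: -82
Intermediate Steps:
O(-1*1)*6 - 76 = -1*1*6 - 76 = -1*6 - 76 = -6 - 76 = -82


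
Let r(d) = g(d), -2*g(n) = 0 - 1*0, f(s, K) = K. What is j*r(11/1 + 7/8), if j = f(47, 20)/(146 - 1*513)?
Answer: 0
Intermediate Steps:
g(n) = 0 (g(n) = -(0 - 1*0)/2 = -(0 + 0)/2 = -1/2*0 = 0)
r(d) = 0
j = -20/367 (j = 20/(146 - 1*513) = 20/(146 - 513) = 20/(-367) = 20*(-1/367) = -20/367 ≈ -0.054496)
j*r(11/1 + 7/8) = -20/367*0 = 0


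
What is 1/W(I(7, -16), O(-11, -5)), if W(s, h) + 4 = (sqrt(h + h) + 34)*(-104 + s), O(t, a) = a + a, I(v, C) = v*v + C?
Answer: I/(2*(-1209*I + 71*sqrt(5))) ≈ -0.00040655 + 5.3387e-5*I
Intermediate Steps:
I(v, C) = C + v**2 (I(v, C) = v**2 + C = C + v**2)
O(t, a) = 2*a
W(s, h) = -4 + (-104 + s)*(34 + sqrt(2)*sqrt(h)) (W(s, h) = -4 + (sqrt(h + h) + 34)*(-104 + s) = -4 + (sqrt(2*h) + 34)*(-104 + s) = -4 + (sqrt(2)*sqrt(h) + 34)*(-104 + s) = -4 + (34 + sqrt(2)*sqrt(h))*(-104 + s) = -4 + (-104 + s)*(34 + sqrt(2)*sqrt(h)))
1/W(I(7, -16), O(-11, -5)) = 1/(-3540 + 34*(-16 + 7**2) - 104*sqrt(2)*sqrt(2*(-5)) + (-16 + 7**2)*sqrt(2)*sqrt(2*(-5))) = 1/(-3540 + 34*(-16 + 49) - 104*sqrt(2)*sqrt(-10) + (-16 + 49)*sqrt(2)*sqrt(-10)) = 1/(-3540 + 34*33 - 104*sqrt(2)*I*sqrt(10) + 33*sqrt(2)*(I*sqrt(10))) = 1/(-3540 + 1122 - 208*I*sqrt(5) + 66*I*sqrt(5)) = 1/(-2418 - 142*I*sqrt(5))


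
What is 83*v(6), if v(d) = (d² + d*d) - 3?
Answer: 5727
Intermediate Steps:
v(d) = -3 + 2*d² (v(d) = (d² + d²) - 3 = 2*d² - 3 = -3 + 2*d²)
83*v(6) = 83*(-3 + 2*6²) = 83*(-3 + 2*36) = 83*(-3 + 72) = 83*69 = 5727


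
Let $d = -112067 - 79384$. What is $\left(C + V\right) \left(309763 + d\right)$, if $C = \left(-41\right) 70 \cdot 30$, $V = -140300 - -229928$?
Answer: $417404736$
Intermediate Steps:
$V = 89628$ ($V = -140300 + 229928 = 89628$)
$d = -191451$ ($d = -112067 - 79384 = -191451$)
$C = -86100$ ($C = \left(-2870\right) 30 = -86100$)
$\left(C + V\right) \left(309763 + d\right) = \left(-86100 + 89628\right) \left(309763 - 191451\right) = 3528 \cdot 118312 = 417404736$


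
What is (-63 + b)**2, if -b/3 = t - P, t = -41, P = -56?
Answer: 11664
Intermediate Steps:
b = -45 (b = -3*(-41 - 1*(-56)) = -3*(-41 + 56) = -3*15 = -45)
(-63 + b)**2 = (-63 - 45)**2 = (-108)**2 = 11664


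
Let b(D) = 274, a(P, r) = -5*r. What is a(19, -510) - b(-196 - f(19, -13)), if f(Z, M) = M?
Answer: 2276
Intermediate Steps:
a(19, -510) - b(-196 - f(19, -13)) = -5*(-510) - 1*274 = 2550 - 274 = 2276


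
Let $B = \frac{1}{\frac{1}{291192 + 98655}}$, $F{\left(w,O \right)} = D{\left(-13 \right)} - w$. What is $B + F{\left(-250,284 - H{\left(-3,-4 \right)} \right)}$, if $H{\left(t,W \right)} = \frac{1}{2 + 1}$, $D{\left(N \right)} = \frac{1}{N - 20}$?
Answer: $\frac{12873200}{33} \approx 3.901 \cdot 10^{5}$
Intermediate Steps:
$D{\left(N \right)} = \frac{1}{-20 + N}$
$H{\left(t,W \right)} = \frac{1}{3}$
$F{\left(w,O \right)} = - \frac{1}{33} - w$ ($F{\left(w,O \right)} = \frac{1}{-20 - 13} - w = \frac{1}{-33} - w = - \frac{1}{33} - w$)
$B = 389847$ ($B = \frac{1}{\frac{1}{389847}} = 389847$)
$B + F{\left(-250,284 - H{\left(-3,-4 \right)} \right)} = 389847 - - \frac{8249}{33} = 389847 + \left(- \frac{1}{33} + 250\right) = 389847 + \frac{8249}{33} = \frac{12873200}{33}$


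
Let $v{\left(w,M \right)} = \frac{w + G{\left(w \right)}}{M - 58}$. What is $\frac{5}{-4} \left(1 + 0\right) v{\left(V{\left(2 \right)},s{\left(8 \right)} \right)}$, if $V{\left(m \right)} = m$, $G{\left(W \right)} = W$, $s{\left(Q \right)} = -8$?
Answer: $\frac{5}{66} \approx 0.075758$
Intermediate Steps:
$v{\left(w,M \right)} = \frac{2 w}{-58 + M}$ ($v{\left(w,M \right)} = \frac{w + w}{M - 58} = \frac{2 w}{-58 + M}$)
$\frac{5}{-4} \left(1 + 0\right) v{\left(V{\left(2 \right)},s{\left(8 \right)} \right)} = \frac{5}{-4} \left(1 + 0\right) 2 \cdot 2 \frac{1}{-58 - 8} = 5 \left(- \frac{1}{4}\right) 1 \cdot 2 \cdot 2 \frac{1}{-66} = \left(- \frac{5}{4}\right) 1 \cdot 2 \cdot 2 \left(- \frac{1}{66}\right) = \left(- \frac{5}{4}\right) \left(- \frac{2}{33}\right) = \frac{5}{66}$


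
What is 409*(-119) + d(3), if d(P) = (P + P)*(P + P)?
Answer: -48635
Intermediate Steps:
d(P) = 4*P**2 (d(P) = (2*P)*(2*P) = 4*P**2)
409*(-119) + d(3) = 409*(-119) + 4*3**2 = -48671 + 4*9 = -48671 + 36 = -48635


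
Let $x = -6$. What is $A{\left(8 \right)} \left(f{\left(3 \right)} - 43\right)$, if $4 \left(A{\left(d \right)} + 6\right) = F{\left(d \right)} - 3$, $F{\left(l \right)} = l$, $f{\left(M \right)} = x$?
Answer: $\frac{931}{4} \approx 232.75$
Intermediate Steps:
$f{\left(M \right)} = -6$
$A{\left(d \right)} = - \frac{27}{4} + \frac{d}{4}$ ($A{\left(d \right)} = -6 + \frac{d - 3}{4} = -6 + \frac{-3 + d}{4} = -6 + \left(- \frac{3}{4} + \frac{d}{4}\right) = - \frac{27}{4} + \frac{d}{4}$)
$A{\left(8 \right)} \left(f{\left(3 \right)} - 43\right) = \left(- \frac{27}{4} + \frac{1}{4} \cdot 8\right) \left(-6 - 43\right) = \left(- \frac{27}{4} + 2\right) \left(-49\right) = \left(- \frac{19}{4}\right) \left(-49\right) = \frac{931}{4}$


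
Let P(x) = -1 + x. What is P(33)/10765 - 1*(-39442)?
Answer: 424593162/10765 ≈ 39442.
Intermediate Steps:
P(33)/10765 - 1*(-39442) = (-1 + 33)/10765 - 1*(-39442) = 32*(1/10765) + 39442 = 32/10765 + 39442 = 424593162/10765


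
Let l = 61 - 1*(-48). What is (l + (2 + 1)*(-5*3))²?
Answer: 4096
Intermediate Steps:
l = 109 (l = 61 + 48 = 109)
(l + (2 + 1)*(-5*3))² = (109 + (2 + 1)*(-5*3))² = (109 + 3*(-15))² = (109 - 45)² = 64² = 4096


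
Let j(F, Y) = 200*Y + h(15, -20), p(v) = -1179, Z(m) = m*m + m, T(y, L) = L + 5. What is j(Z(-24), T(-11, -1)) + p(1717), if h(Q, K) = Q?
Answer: -364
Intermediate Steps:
T(y, L) = 5 + L
Z(m) = m + m² (Z(m) = m² + m = m + m²)
j(F, Y) = 15 + 200*Y (j(F, Y) = 200*Y + 15 = 15 + 200*Y)
j(Z(-24), T(-11, -1)) + p(1717) = (15 + 200*(5 - 1)) - 1179 = (15 + 200*4) - 1179 = (15 + 800) - 1179 = 815 - 1179 = -364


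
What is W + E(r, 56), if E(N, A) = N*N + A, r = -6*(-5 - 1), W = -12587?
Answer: -11235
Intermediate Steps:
r = 36 (r = -6*(-6) = 36)
E(N, A) = A + N² (E(N, A) = N² + A = A + N²)
W + E(r, 56) = -12587 + (56 + 36²) = -12587 + (56 + 1296) = -12587 + 1352 = -11235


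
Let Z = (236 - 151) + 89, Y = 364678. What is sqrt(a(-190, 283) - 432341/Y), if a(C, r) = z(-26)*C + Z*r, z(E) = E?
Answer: sqrt(7205508881635290)/364678 ≈ 232.77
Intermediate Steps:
Z = 174 (Z = 85 + 89 = 174)
a(C, r) = -26*C + 174*r
sqrt(a(-190, 283) - 432341/Y) = sqrt((-26*(-190) + 174*283) - 432341/364678) = sqrt((4940 + 49242) - 432341*1/364678) = sqrt(54182 - 432341/364678) = sqrt(19758551055/364678) = sqrt(7205508881635290)/364678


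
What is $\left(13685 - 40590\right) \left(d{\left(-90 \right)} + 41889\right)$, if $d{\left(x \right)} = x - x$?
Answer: $-1127023545$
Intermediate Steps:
$d{\left(x \right)} = 0$
$\left(13685 - 40590\right) \left(d{\left(-90 \right)} + 41889\right) = \left(13685 - 40590\right) \left(0 + 41889\right) = \left(-26905\right) 41889 = -1127023545$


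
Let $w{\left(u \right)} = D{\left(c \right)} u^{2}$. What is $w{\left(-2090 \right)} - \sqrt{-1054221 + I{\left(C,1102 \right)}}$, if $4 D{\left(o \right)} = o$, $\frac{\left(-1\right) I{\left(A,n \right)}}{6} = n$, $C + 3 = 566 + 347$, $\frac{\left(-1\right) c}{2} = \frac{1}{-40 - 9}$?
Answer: $\frac{2184050}{49} - i \sqrt{1060833} \approx 44572.0 - 1030.0 i$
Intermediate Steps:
$c = \frac{2}{49}$ ($c = - \frac{2}{-40 - 9} = - \frac{2}{-49} = \left(-2\right) \left(- \frac{1}{49}\right) = \frac{2}{49} \approx 0.040816$)
$C = 910$ ($C = -3 + \left(566 + 347\right) = -3 + 913 = 910$)
$I{\left(A,n \right)} = - 6 n$
$D{\left(o \right)} = \frac{o}{4}$
$w{\left(u \right)} = \frac{u^{2}}{98}$ ($w{\left(u \right)} = \frac{1}{4} \cdot \frac{2}{49} u^{2} = \frac{u^{2}}{98}$)
$w{\left(-2090 \right)} - \sqrt{-1054221 + I{\left(C,1102 \right)}} = \frac{\left(-2090\right)^{2}}{98} - \sqrt{-1054221 - 6612} = \frac{1}{98} \cdot 4368100 - \sqrt{-1054221 - 6612} = \frac{2184050}{49} - \sqrt{-1060833} = \frac{2184050}{49} - i \sqrt{1060833}$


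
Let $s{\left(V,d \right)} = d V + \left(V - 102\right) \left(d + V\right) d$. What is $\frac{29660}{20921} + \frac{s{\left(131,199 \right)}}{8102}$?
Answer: $\frac{40628274899}{169501942} \approx 239.69$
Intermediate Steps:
$s{\left(V,d \right)} = V d + d \left(-102 + V\right) \left(V + d\right)$ ($s{\left(V,d \right)} = V d + \left(-102 + V\right) \left(V + d\right) d = V d + d \left(-102 + V\right) \left(V + d\right)$)
$\frac{29660}{20921} + \frac{s{\left(131,199 \right)}}{8102} = \frac{29660}{20921} + \frac{199 \left(131^{2} - 20298 - 13231 + 131 \cdot 199\right)}{8102} = 29660 \cdot \frac{1}{20921} + 199 \left(17161 - 20298 - 13231 + 26069\right) \frac{1}{8102} = \frac{29660}{20921} + 199 \cdot 9701 \cdot \frac{1}{8102} = \frac{29660}{20921} + 1930499 \cdot \frac{1}{8102} = \frac{29660}{20921} + \frac{1930499}{8102} = \frac{40628274899}{169501942}$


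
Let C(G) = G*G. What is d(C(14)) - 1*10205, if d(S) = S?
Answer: -10009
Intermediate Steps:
C(G) = G²
d(C(14)) - 1*10205 = 14² - 1*10205 = 196 - 10205 = -10009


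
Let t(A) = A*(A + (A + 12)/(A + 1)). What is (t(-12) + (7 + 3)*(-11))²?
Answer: 1156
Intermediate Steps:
t(A) = A*(A + (12 + A)/(1 + A))
(t(-12) + (7 + 3)*(-11))² = (-12*(12 + (-12)² + 2*(-12))/(1 - 12) + (7 + 3)*(-11))² = (-12*(12 + 144 - 24)/(-11) + 10*(-11))² = (-12*(-1/11)*132 - 110)² = (144 - 110)² = 34² = 1156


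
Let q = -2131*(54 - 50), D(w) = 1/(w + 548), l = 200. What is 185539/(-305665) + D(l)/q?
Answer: -1182988063793/1948905368080 ≈ -0.60700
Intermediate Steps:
D(w) = 1/(548 + w)
q = -8524 (q = -2131*4 = -8524)
185539/(-305665) + D(l)/q = 185539/(-305665) + 1/((548 + 200)*(-8524)) = 185539*(-1/305665) - 1/8524/748 = -185539/305665 + (1/748)*(-1/8524) = -185539/305665 - 1/6375952 = -1182988063793/1948905368080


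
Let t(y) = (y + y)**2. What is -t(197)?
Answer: -155236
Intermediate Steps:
t(y) = 4*y**2 (t(y) = (2*y)**2 = 4*y**2)
-t(197) = -4*197**2 = -4*38809 = -1*155236 = -155236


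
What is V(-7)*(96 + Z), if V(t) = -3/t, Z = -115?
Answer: -57/7 ≈ -8.1429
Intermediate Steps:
V(-7)*(96 + Z) = (-3/(-7))*(96 - 115) = -3*(-⅐)*(-19) = (3/7)*(-19) = -57/7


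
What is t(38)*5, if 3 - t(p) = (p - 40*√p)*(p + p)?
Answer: -14425 + 15200*√38 ≈ 79274.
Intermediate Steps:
t(p) = 3 - 2*p*(p - 40*√p) (t(p) = 3 - (p - 40*√p)*(p + p) = 3 - (p - 40*√p)*2*p = 3 - 2*p*(p - 40*√p))
t(38)*5 = (3 - 2*38² + 80*38^(3/2))*5 = (3 - 2*1444 + 80*(38*√38))*5 = (3 - 2888 + 3040*√38)*5 = (-2885 + 3040*√38)*5 = -14425 + 15200*√38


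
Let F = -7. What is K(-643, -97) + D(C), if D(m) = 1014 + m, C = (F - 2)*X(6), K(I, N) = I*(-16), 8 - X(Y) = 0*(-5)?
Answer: 11230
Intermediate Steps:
X(Y) = 8 (X(Y) = 8 - 0*(-5) = 8 - 1*0 = 8 + 0 = 8)
K(I, N) = -16*I
C = -72 (C = (-7 - 2)*8 = -9*8 = -72)
K(-643, -97) + D(C) = -16*(-643) + (1014 - 72) = 10288 + 942 = 11230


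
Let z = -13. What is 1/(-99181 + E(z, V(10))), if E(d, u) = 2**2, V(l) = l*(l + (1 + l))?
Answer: -1/99177 ≈ -1.0083e-5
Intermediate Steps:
V(l) = l*(1 + 2*l)
E(d, u) = 4
1/(-99181 + E(z, V(10))) = 1/(-99181 + 4) = 1/(-99177) = -1/99177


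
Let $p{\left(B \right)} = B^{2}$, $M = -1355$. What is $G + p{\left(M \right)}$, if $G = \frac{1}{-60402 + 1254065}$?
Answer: $\frac{2191595109576}{1193663} \approx 1.836 \cdot 10^{6}$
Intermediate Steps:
$G = \frac{1}{1193663} \approx 8.3776 \cdot 10^{-7}$
$G + p{\left(M \right)} = \frac{1}{1193663} + \left(-1355\right)^{2} = \frac{1}{1193663} + 1836025 = \frac{2191595109576}{1193663}$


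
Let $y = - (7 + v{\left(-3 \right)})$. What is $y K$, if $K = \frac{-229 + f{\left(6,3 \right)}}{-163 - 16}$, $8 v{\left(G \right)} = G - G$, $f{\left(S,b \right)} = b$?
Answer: $- \frac{1582}{179} \approx -8.838$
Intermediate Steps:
$v{\left(G \right)} = 0$ ($v{\left(G \right)} = \frac{G - G}{8} = \frac{1}{8} \cdot 0 = 0$)
$K = \frac{226}{179}$ ($K = \frac{-229 + 3}{-163 - 16} = - \frac{226}{-179} = \left(-226\right) \left(- \frac{1}{179}\right) = \frac{226}{179} \approx 1.2626$)
$y = -7$ ($y = - (7 + 0) = \left(-1\right) 7 = -7$)
$y K = \left(-7\right) \frac{226}{179} = - \frac{1582}{179}$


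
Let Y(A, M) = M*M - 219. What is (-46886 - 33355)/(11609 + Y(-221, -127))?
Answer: -26747/9173 ≈ -2.9158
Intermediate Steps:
Y(A, M) = -219 + M**2 (Y(A, M) = M**2 - 219 = -219 + M**2)
(-46886 - 33355)/(11609 + Y(-221, -127)) = (-46886 - 33355)/(11609 + (-219 + (-127)**2)) = -80241/(11609 + (-219 + 16129)) = -80241/(11609 + 15910) = -80241/27519 = -80241*1/27519 = -26747/9173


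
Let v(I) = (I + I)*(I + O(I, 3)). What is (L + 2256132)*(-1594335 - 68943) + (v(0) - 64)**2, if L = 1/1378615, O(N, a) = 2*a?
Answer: -5173355792927172278/1378615 ≈ -3.7526e+12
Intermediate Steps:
L = 1/1378615 ≈ 7.2537e-7
v(I) = 2*I*(6 + I) (v(I) = (I + I)*(I + 2*3) = (2*I)*(I + 6) = (2*I)*(6 + I) = 2*I*(6 + I))
(L + 2256132)*(-1594335 - 68943) + (v(0) - 64)**2 = (1/1378615 + 2256132)*(-1594335 - 68943) + (2*0*(6 + 0) - 64)**2 = (3110337417181/1378615)*(-1663278) + (2*0*6 - 64)**2 = -5173355798573979318/1378615 + (0 - 64)**2 = -5173355798573979318/1378615 + (-64)**2 = -5173355798573979318/1378615 + 4096 = -5173355792927172278/1378615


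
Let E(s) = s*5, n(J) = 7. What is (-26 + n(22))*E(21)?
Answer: -1995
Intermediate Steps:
E(s) = 5*s
(-26 + n(22))*E(21) = (-26 + 7)*(5*21) = -19*105 = -1995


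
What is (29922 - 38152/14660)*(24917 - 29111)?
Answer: -459891358848/3665 ≈ -1.2548e+8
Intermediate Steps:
(29922 - 38152/14660)*(24917 - 29111) = (29922 - 38152*1/14660)*(-4194) = (29922 - 9538/3665)*(-4194) = (109654592/3665)*(-4194) = -459891358848/3665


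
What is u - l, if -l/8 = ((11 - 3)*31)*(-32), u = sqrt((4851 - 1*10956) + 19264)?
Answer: -63488 + sqrt(13159) ≈ -63373.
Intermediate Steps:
u = sqrt(13159) (u = sqrt((4851 - 10956) + 19264) = sqrt(-6105 + 19264) = sqrt(13159) ≈ 114.71)
l = 63488 (l = -8*(11 - 3)*31*(-32) = -8*8*31*(-32) = -1984*(-32) = -8*(-7936) = 63488)
u - l = sqrt(13159) - 1*63488 = sqrt(13159) - 63488 = -63488 + sqrt(13159)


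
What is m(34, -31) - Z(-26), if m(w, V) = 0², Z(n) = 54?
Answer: -54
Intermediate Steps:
m(w, V) = 0
m(34, -31) - Z(-26) = 0 - 1*54 = 0 - 54 = -54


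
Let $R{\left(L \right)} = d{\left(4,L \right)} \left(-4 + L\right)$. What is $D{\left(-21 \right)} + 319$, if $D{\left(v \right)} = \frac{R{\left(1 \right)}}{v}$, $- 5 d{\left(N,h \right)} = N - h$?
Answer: $\frac{11162}{35} \approx 318.91$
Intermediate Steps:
$d{\left(N,h \right)} = - \frac{N}{5} + \frac{h}{5}$ ($d{\left(N,h \right)} = - \frac{N - h}{5} = - \frac{N}{5} + \frac{h}{5}$)
$R{\left(L \right)} = \left(-4 + L\right) \left(- \frac{4}{5} + \frac{L}{5}\right)$ ($R{\left(L \right)} = \left(\left(- \frac{1}{5}\right) 4 + \frac{L}{5}\right) \left(-4 + L\right) = \left(- \frac{4}{5} + \frac{L}{5}\right) \left(-4 + L\right) = \left(-4 + L\right) \left(- \frac{4}{5} + \frac{L}{5}\right)$)
$D{\left(v \right)} = \frac{9}{5 v}$ ($D{\left(v \right)} = \frac{\frac{1}{5} \left(-4 + 1\right)^{2}}{v} = \frac{\frac{1}{5} \left(-3\right)^{2}}{v} = \frac{\frac{1}{5} \cdot 9}{v} = \frac{9}{5 v}$)
$D{\left(-21 \right)} + 319 = \frac{9}{5 \left(-21\right)} + 319 = \frac{9}{5} \left(- \frac{1}{21}\right) + 319 = - \frac{3}{35} + 319 = \frac{11162}{35}$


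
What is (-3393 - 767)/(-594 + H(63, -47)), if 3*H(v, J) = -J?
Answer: 2496/347 ≈ 7.1931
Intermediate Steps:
H(v, J) = -J/3 (H(v, J) = (-J)/3 = -J/3)
(-3393 - 767)/(-594 + H(63, -47)) = (-3393 - 767)/(-594 - 1/3*(-47)) = -4160/(-594 + 47/3) = -4160/(-1735/3) = -4160*(-3/1735) = 2496/347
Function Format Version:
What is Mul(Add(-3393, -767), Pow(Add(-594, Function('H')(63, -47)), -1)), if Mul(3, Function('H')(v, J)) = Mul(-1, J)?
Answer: Rational(2496, 347) ≈ 7.1931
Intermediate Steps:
Function('H')(v, J) = Mul(Rational(-1, 3), J) (Function('H')(v, J) = Mul(Rational(1, 3), Mul(-1, J)) = Mul(Rational(-1, 3), J))
Mul(Add(-3393, -767), Pow(Add(-594, Function('H')(63, -47)), -1)) = Mul(Add(-3393, -767), Pow(Add(-594, Mul(Rational(-1, 3), -47)), -1)) = Mul(-4160, Pow(Add(-594, Rational(47, 3)), -1)) = Mul(-4160, Pow(Rational(-1735, 3), -1)) = Mul(-4160, Rational(-3, 1735)) = Rational(2496, 347)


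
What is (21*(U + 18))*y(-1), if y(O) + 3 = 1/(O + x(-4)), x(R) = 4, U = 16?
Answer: -1904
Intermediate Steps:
y(O) = -3 + 1/(4 + O) (y(O) = -3 + 1/(O + 4) = -3 + 1/(4 + O))
(21*(U + 18))*y(-1) = (21*(16 + 18))*((-11 - 3*(-1))/(4 - 1)) = (21*34)*((-11 + 3)/3) = 714*((⅓)*(-8)) = 714*(-8/3) = -1904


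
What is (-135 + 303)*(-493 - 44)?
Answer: -90216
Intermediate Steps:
(-135 + 303)*(-493 - 44) = 168*(-537) = -90216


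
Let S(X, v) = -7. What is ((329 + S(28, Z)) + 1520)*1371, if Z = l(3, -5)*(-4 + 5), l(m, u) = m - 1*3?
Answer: 2525382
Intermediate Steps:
l(m, u) = -3 + m (l(m, u) = m - 3 = -3 + m)
Z = 0 (Z = (-3 + 3)*(-4 + 5) = 0*1 = 0)
((329 + S(28, Z)) + 1520)*1371 = ((329 - 7) + 1520)*1371 = (322 + 1520)*1371 = 1842*1371 = 2525382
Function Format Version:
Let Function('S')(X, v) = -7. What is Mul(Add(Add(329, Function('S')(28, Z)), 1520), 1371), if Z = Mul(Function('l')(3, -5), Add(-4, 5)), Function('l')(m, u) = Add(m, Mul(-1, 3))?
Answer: 2525382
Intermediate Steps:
Function('l')(m, u) = Add(-3, m) (Function('l')(m, u) = Add(m, -3) = Add(-3, m))
Z = 0 (Z = Mul(Add(-3, 3), Add(-4, 5)) = Mul(0, 1) = 0)
Mul(Add(Add(329, Function('S')(28, Z)), 1520), 1371) = Mul(Add(Add(329, -7), 1520), 1371) = Mul(Add(322, 1520), 1371) = Mul(1842, 1371) = 2525382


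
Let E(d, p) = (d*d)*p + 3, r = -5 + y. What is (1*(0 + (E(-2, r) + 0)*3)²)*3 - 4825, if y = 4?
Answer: -4798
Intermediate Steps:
r = -1 (r = -5 + 4 = -1)
E(d, p) = 3 + p*d² (E(d, p) = d²*p + 3 = p*d² + 3 = 3 + p*d²)
(1*(0 + (E(-2, r) + 0)*3)²)*3 - 4825 = (1*(0 + ((3 - 1*(-2)²) + 0)*3)²)*3 - 4825 = (1*(0 + ((3 - 1*4) + 0)*3)²)*3 - 4825 = (1*(0 + ((3 - 4) + 0)*3)²)*3 - 4825 = (1*(0 + (-1 + 0)*3)²)*3 - 4825 = (1*(0 - 1*3)²)*3 - 4825 = (1*(0 - 3)²)*3 - 4825 = (1*(-3)²)*3 - 4825 = (1*9)*3 - 4825 = 9*3 - 4825 = 27 - 4825 = -4798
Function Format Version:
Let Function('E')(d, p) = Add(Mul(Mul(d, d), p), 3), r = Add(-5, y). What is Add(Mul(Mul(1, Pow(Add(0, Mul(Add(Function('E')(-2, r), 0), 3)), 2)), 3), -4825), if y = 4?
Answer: -4798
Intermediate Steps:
r = -1 (r = Add(-5, 4) = -1)
Function('E')(d, p) = Add(3, Mul(p, Pow(d, 2))) (Function('E')(d, p) = Add(Mul(Pow(d, 2), p), 3) = Add(Mul(p, Pow(d, 2)), 3) = Add(3, Mul(p, Pow(d, 2))))
Add(Mul(Mul(1, Pow(Add(0, Mul(Add(Function('E')(-2, r), 0), 3)), 2)), 3), -4825) = Add(Mul(Mul(1, Pow(Add(0, Mul(Add(Add(3, Mul(-1, Pow(-2, 2))), 0), 3)), 2)), 3), -4825) = Add(Mul(Mul(1, Pow(Add(0, Mul(Add(Add(3, Mul(-1, 4)), 0), 3)), 2)), 3), -4825) = Add(Mul(Mul(1, Pow(Add(0, Mul(Add(Add(3, -4), 0), 3)), 2)), 3), -4825) = Add(Mul(Mul(1, Pow(Add(0, Mul(Add(-1, 0), 3)), 2)), 3), -4825) = Add(Mul(Mul(1, Pow(Add(0, Mul(-1, 3)), 2)), 3), -4825) = Add(Mul(Mul(1, Pow(Add(0, -3), 2)), 3), -4825) = Add(Mul(Mul(1, Pow(-3, 2)), 3), -4825) = Add(Mul(Mul(1, 9), 3), -4825) = Add(Mul(9, 3), -4825) = Add(27, -4825) = -4798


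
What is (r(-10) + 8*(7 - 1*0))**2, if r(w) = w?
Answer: 2116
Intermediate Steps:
(r(-10) + 8*(7 - 1*0))**2 = (-10 + 8*(7 - 1*0))**2 = (-10 + 8*(7 + 0))**2 = (-10 + 8*7)**2 = (-10 + 56)**2 = 46**2 = 2116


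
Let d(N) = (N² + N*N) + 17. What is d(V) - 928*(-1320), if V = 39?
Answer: 1228019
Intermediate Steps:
d(N) = 17 + 2*N² (d(N) = (N² + N²) + 17 = 2*N² + 17 = 17 + 2*N²)
d(V) - 928*(-1320) = (17 + 2*39²) - 928*(-1320) = (17 + 2*1521) + 1224960 = (17 + 3042) + 1224960 = 3059 + 1224960 = 1228019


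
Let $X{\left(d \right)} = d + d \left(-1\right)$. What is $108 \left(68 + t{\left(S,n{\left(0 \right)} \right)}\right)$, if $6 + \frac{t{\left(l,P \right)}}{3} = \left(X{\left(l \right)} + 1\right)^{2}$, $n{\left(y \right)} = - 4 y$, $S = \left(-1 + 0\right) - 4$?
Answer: $5724$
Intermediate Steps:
$S = -5$ ($S = -1 - 4 = -5$)
$X{\left(d \right)} = 0$ ($X{\left(d \right)} = d - d = 0$)
$t{\left(l,P \right)} = -15$ ($t{\left(l,P \right)} = -18 + 3 \left(0 + 1\right)^{2} = -18 + 3 \cdot 1^{2} = -18 + 3 \cdot 1 = -18 + 3 = -15$)
$108 \left(68 + t{\left(S,n{\left(0 \right)} \right)}\right) = 108 \left(68 - 15\right) = 108 \cdot 53 = 5724$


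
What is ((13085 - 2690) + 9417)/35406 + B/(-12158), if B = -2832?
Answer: 28428674/35872179 ≈ 0.79250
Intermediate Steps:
((13085 - 2690) + 9417)/35406 + B/(-12158) = ((13085 - 2690) + 9417)/35406 - 2832/(-12158) = (10395 + 9417)*(1/35406) - 2832*(-1/12158) = 19812*(1/35406) + 1416/6079 = 3302/5901 + 1416/6079 = 28428674/35872179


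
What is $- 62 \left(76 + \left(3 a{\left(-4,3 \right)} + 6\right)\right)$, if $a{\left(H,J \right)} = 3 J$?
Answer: $-6758$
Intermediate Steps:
$- 62 \left(76 + \left(3 a{\left(-4,3 \right)} + 6\right)\right) = - 62 \left(76 + \left(3 \cdot 3 \cdot 3 + 6\right)\right) = - 62 \left(76 + \left(3 \cdot 9 + 6\right)\right) = - 62 \left(76 + \left(27 + 6\right)\right) = - 62 \left(76 + 33\right) = \left(-62\right) 109 = -6758$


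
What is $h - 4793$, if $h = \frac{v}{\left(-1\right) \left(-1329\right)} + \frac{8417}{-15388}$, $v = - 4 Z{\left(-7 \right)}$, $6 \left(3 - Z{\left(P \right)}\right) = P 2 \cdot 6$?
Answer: $- \frac{98032207613}{20450652} \approx -4793.6$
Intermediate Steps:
$Z{\left(P \right)} = 3 - 2 P$ ($Z{\left(P \right)} = 3 - \frac{P 2 \cdot 6}{6} = 3 - \frac{2 P 6}{6} = 3 - \frac{12 P}{6} = 3 - 2 P$)
$v = -68$ ($v = - 4 \left(3 - -14\right) = - 4 \left(3 + 14\right) = \left(-4\right) 17 = -68$)
$h = - \frac{12232577}{20450652}$ ($h = - \frac{68}{\left(-1\right) \left(-1329\right)} + \frac{8417}{-15388} = - \frac{68}{1329} + 8417 \left(- \frac{1}{15388}\right) = \left(-68\right) \frac{1}{1329} - \frac{8417}{15388} = - \frac{68}{1329} - \frac{8417}{15388} = - \frac{12232577}{20450652} \approx -0.59815$)
$h - 4793 = - \frac{12232577}{20450652} - 4793 = - \frac{98032207613}{20450652}$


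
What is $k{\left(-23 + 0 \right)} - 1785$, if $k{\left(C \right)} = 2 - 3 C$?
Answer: $-1714$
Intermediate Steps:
$k{\left(-23 + 0 \right)} - 1785 = \left(2 - 3 \left(-23 + 0\right)\right) - 1785 = \left(2 - -69\right) - 1785 = \left(2 + 69\right) - 1785 = 71 - 1785 = -1714$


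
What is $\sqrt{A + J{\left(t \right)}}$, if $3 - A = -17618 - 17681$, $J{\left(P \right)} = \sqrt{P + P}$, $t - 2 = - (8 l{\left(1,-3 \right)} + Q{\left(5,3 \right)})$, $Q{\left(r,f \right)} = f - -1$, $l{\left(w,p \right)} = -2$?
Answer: $\sqrt{35302 + 2 \sqrt{7}} \approx 187.9$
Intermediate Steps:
$Q{\left(r,f \right)} = 1 + f$ ($Q{\left(r,f \right)} = f + 1 = 1 + f$)
$t = 14$ ($t = 2 - \left(8 \left(-2\right) + \left(1 + 3\right)\right) = 2 - \left(-16 + 4\right) = 2 - -12 = 2 + 12 = 14$)
$J{\left(P \right)} = \sqrt{2} \sqrt{P}$ ($J{\left(P \right)} = \sqrt{2 P} = \sqrt{2} \sqrt{P}$)
$A = 35302$ ($A = 3 - \left(-17618 - 17681\right) = 3 - -35299 = 3 + 35299 = 35302$)
$\sqrt{A + J{\left(t \right)}} = \sqrt{35302 + \sqrt{2} \sqrt{14}} = \sqrt{35302 + 2 \sqrt{7}}$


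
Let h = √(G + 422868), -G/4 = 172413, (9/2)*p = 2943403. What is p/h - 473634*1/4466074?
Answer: -236817/2233037 - 2943403*I*√16674/300132 ≈ -0.10605 - 1266.4*I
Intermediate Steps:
p = 5886806/9 (p = (2/9)*2943403 = 5886806/9 ≈ 6.5409e+5)
G = -689652 (G = -4*172413 = -689652)
h = 4*I*√16674 (h = √(-689652 + 422868) = √(-266784) = 4*I*√16674 ≈ 516.51*I)
p/h - 473634*1/4466074 = 5886806/(9*((4*I*√16674))) - 473634*1/4466074 = 5886806*(-I*√16674/66696)/9 - 473634*1/4466074 = -2943403*I*√16674/300132 - 236817/2233037 = -236817/2233037 - 2943403*I*√16674/300132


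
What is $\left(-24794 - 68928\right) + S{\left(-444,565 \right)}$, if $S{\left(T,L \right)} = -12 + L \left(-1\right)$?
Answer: $-94299$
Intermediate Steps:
$S{\left(T,L \right)} = -12 - L$
$\left(-24794 - 68928\right) + S{\left(-444,565 \right)} = \left(-24794 - 68928\right) - 577 = -93722 - 577 = -94299$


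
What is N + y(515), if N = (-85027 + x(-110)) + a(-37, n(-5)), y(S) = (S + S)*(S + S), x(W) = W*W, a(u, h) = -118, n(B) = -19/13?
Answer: 987855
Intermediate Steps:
n(B) = -19/13 (n(B) = -19*1/13 = -19/13)
x(W) = W**2
y(S) = 4*S**2 (y(S) = (2*S)*(2*S) = 4*S**2)
N = -73045 (N = (-85027 + (-110)**2) - 118 = (-85027 + 12100) - 118 = -72927 - 118 = -73045)
N + y(515) = -73045 + 4*515**2 = -73045 + 4*265225 = -73045 + 1060900 = 987855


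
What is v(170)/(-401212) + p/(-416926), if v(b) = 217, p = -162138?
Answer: 4640088451/11948265308 ≈ 0.38835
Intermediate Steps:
v(170)/(-401212) + p/(-416926) = 217/(-401212) - 162138/(-416926) = 217*(-1/401212) - 162138*(-1/416926) = -31/57316 + 81069/208463 = 4640088451/11948265308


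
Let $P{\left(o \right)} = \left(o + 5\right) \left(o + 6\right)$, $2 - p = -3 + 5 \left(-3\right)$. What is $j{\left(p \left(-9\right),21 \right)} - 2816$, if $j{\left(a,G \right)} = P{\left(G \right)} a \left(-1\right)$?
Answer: $123544$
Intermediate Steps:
$p = 20$ ($p = 2 - \left(-3 + 5 \left(-3\right)\right) = 2 - \left(-3 - 15\right) = 2 - -18 = 2 + 18 = 20$)
$P{\left(o \right)} = \left(5 + o\right) \left(6 + o\right)$
$j{\left(a,G \right)} = - a \left(30 + G^{2} + 11 G\right)$ ($j{\left(a,G \right)} = \left(30 + G^{2} + 11 G\right) a \left(-1\right) = a \left(30 + G^{2} + 11 G\right) \left(-1\right) = - a \left(30 + G^{2} + 11 G\right)$)
$j{\left(p \left(-9\right),21 \right)} - 2816 = - 20 \left(-9\right) \left(30 + 21^{2} + 11 \cdot 21\right) - 2816 = \left(-1\right) \left(-180\right) \left(30 + 441 + 231\right) - 2816 = \left(-1\right) \left(-180\right) 702 - 2816 = 126360 - 2816 = 123544$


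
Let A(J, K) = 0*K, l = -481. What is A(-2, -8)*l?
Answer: 0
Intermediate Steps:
A(J, K) = 0
A(-2, -8)*l = 0*(-481) = 0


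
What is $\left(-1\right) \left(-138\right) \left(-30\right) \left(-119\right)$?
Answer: $492660$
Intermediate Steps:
$\left(-1\right) \left(-138\right) \left(-30\right) \left(-119\right) = 138 \left(-30\right) \left(-119\right) = \left(-4140\right) \left(-119\right) = 492660$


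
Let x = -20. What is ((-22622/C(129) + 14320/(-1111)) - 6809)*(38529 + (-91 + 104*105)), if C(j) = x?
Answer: -1560321606251/5555 ≈ -2.8089e+8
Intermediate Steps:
C(j) = -20
((-22622/C(129) + 14320/(-1111)) - 6809)*(38529 + (-91 + 104*105)) = ((-22622/(-20) + 14320/(-1111)) - 6809)*(38529 + (-91 + 104*105)) = ((-22622*(-1/20) + 14320*(-1/1111)) - 6809)*(38529 + (-91 + 10920)) = ((11311/10 - 14320/1111) - 6809)*(38529 + 10829) = (12423321/11110 - 6809)*49358 = -63224669/11110*49358 = -1560321606251/5555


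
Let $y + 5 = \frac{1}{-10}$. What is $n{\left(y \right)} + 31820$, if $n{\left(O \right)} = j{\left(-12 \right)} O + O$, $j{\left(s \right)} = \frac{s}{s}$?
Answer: $\frac{159049}{5} \approx 31810.0$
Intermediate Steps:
$j{\left(s \right)} = 1$
$y = - \frac{51}{10}$ ($y = -5 + \frac{1}{-10} = -5 - \frac{1}{10} = - \frac{51}{10} \approx -5.1$)
$n{\left(O \right)} = 2 O$ ($n{\left(O \right)} = 1 O + O = O + O = 2 O$)
$n{\left(y \right)} + 31820 = 2 \left(- \frac{51}{10}\right) + 31820 = - \frac{51}{5} + 31820 = \frac{159049}{5}$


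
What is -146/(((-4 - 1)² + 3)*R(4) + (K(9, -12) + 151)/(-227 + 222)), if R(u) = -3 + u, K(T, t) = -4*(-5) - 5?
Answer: 365/13 ≈ 28.077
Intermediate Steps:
K(T, t) = 15 (K(T, t) = 20 - 5 = 15)
-146/(((-4 - 1)² + 3)*R(4) + (K(9, -12) + 151)/(-227 + 222)) = -146/(((-4 - 1)² + 3)*(-3 + 4) + (15 + 151)/(-227 + 222)) = -146/(((-5)² + 3)*1 + 166/(-5)) = -146/((25 + 3)*1 + 166*(-⅕)) = -146/(28*1 - 166/5) = -146/(28 - 166/5) = -146/(-26/5) = -146*(-5/26) = 365/13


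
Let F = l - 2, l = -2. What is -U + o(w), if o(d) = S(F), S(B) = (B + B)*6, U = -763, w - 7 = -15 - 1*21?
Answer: 715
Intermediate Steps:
F = -4 (F = -2 - 2 = -4)
w = -29 (w = 7 + (-15 - 1*21) = 7 + (-15 - 21) = 7 - 36 = -29)
S(B) = 12*B (S(B) = (2*B)*6 = 12*B)
o(d) = -48 (o(d) = 12*(-4) = -48)
-U + o(w) = -1*(-763) - 48 = 763 - 48 = 715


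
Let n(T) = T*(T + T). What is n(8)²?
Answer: 16384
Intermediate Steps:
n(T) = 2*T² (n(T) = T*(2*T) = 2*T²)
n(8)² = (2*8²)² = (2*64)² = 128² = 16384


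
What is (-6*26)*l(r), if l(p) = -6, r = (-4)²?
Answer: 936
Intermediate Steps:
r = 16
(-6*26)*l(r) = -6*26*(-6) = -156*(-6) = 936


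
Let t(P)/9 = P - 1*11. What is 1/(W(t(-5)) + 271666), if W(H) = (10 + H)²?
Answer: 1/289622 ≈ 3.4528e-6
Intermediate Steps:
t(P) = -99 + 9*P (t(P) = 9*(P - 1*11) = 9*(P - 11) = 9*(-11 + P) = -99 + 9*P)
1/(W(t(-5)) + 271666) = 1/((10 + (-99 + 9*(-5)))² + 271666) = 1/((10 + (-99 - 45))² + 271666) = 1/((10 - 144)² + 271666) = 1/((-134)² + 271666) = 1/(17956 + 271666) = 1/289622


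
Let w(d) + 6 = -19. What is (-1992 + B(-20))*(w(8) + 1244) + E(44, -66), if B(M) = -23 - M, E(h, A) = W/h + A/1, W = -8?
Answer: -26751683/11 ≈ -2.4320e+6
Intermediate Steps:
w(d) = -25 (w(d) = -6 - 19 = -25)
E(h, A) = A - 8/h (E(h, A) = -8/h + A/1 = -8/h + A*1 = -8/h + A = A - 8/h)
(-1992 + B(-20))*(w(8) + 1244) + E(44, -66) = (-1992 + (-23 - 1*(-20)))*(-25 + 1244) + (-66 - 8/44) = (-1992 + (-23 + 20))*1219 + (-66 - 8*1/44) = (-1992 - 3)*1219 + (-66 - 2/11) = -1995*1219 - 728/11 = -2431905 - 728/11 = -26751683/11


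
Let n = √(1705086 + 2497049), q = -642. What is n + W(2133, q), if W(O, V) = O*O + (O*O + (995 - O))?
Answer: 9098240 + √4202135 ≈ 9.1003e+6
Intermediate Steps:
W(O, V) = 995 - O + 2*O² (W(O, V) = O² + (O² + (995 - O)) = O² + (995 + O² - O) = 995 - O + 2*O²)
n = √4202135 ≈ 2049.9
n + W(2133, q) = √4202135 + (995 - 1*2133 + 2*2133²) = √4202135 + (995 - 2133 + 2*4549689) = √4202135 + (995 - 2133 + 9099378) = √4202135 + 9098240 = 9098240 + √4202135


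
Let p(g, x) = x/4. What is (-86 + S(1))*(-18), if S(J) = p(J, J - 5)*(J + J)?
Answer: 1584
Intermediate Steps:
p(g, x) = x/4 (p(g, x) = x*(1/4) = x/4)
S(J) = 2*J*(-5/4 + J/4) (S(J) = ((J - 5)/4)*(J + J) = ((-5 + J)/4)*(2*J) = (-5/4 + J/4)*(2*J) = 2*J*(-5/4 + J/4))
(-86 + S(1))*(-18) = (-86 + (1/2)*1*(-5 + 1))*(-18) = (-86 + (1/2)*1*(-4))*(-18) = (-86 - 2)*(-18) = -88*(-18) = 1584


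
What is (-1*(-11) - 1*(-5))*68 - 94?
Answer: 994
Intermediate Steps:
(-1*(-11) - 1*(-5))*68 - 94 = (11 + 5)*68 - 94 = 16*68 - 94 = 1088 - 94 = 994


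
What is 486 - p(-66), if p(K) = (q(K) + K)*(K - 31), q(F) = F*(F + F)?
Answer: 839148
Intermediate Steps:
q(F) = 2*F² (q(F) = F*(2*F) = 2*F²)
p(K) = (-31 + K)*(K + 2*K²) (p(K) = (2*K² + K)*(K - 31) = (K + 2*K²)*(-31 + K) = (-31 + K)*(K + 2*K²))
486 - p(-66) = 486 - (-66)*(-31 - 61*(-66) + 2*(-66)²) = 486 - (-66)*(-31 + 4026 + 2*4356) = 486 - (-66)*(-31 + 4026 + 8712) = 486 - (-66)*12707 = 486 - 1*(-838662) = 486 + 838662 = 839148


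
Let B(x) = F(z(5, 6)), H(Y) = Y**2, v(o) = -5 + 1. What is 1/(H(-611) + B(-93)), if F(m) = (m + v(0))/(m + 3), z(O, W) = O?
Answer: 8/2986569 ≈ 2.6787e-6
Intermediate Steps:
v(o) = -4
F(m) = (-4 + m)/(3 + m) (F(m) = (m - 4)/(m + 3) = (-4 + m)/(3 + m))
B(x) = 1/8 (B(x) = (-4 + 5)/(3 + 5) = 1/8)
1/(H(-611) + B(-93)) = 1/((-611)**2 + 1/8) = 1/(373321 + 1/8) = 1/(2986569/8) = 8/2986569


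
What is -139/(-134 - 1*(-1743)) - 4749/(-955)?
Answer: 7508396/1536595 ≈ 4.8864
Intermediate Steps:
-139/(-134 - 1*(-1743)) - 4749/(-955) = -139/(-134 + 1743) - 4749*(-1/955) = -139/1609 + 4749/955 = 7508396/1536595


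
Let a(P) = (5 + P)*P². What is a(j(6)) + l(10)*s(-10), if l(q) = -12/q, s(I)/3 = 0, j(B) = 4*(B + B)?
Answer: 122112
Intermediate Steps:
j(B) = 8*B (j(B) = 4*(2*B) = 8*B)
s(I) = 0 (s(I) = 3*0 = 0)
a(P) = P²*(5 + P)
a(j(6)) + l(10)*s(-10) = (8*6)²*(5 + 8*6) - 12/10*0 = 48²*(5 + 48) - 12*⅒*0 = 2304*53 - 6/5*0 = 122112 + 0 = 122112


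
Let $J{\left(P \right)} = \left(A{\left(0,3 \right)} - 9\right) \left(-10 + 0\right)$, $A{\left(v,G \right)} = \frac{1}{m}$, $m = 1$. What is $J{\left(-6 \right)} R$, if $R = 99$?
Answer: $7920$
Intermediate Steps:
$A{\left(v,G \right)} = 1$ ($A{\left(v,G \right)} = 1^{-1} = 1$)
$J{\left(P \right)} = 80$ ($J{\left(P \right)} = \left(1 - 9\right) \left(-10 + 0\right) = \left(-8\right) \left(-10\right) = 80$)
$J{\left(-6 \right)} R = 80 \cdot 99 = 7920$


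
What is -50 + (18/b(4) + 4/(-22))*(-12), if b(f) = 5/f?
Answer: -12134/55 ≈ -220.62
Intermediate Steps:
-50 + (18/b(4) + 4/(-22))*(-12) = -50 + (18/((5/4)) + 4/(-22))*(-12) = -50 + (18/((5*(1/4))) + 4*(-1/22))*(-12) = -50 + (18/(5/4) - 2/11)*(-12) = -50 + (18*(4/5) - 2/11)*(-12) = -50 + (72/5 - 2/11)*(-12) = -50 + (782/55)*(-12) = -50 - 9384/55 = -12134/55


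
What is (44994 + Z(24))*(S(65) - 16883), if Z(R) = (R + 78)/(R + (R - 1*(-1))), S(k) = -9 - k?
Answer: -37386929256/49 ≈ -7.6300e+8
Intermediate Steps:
Z(R) = (78 + R)/(1 + 2*R) (Z(R) = (78 + R)/(R + (R + 1)) = (78 + R)/(R + (1 + R)) = (78 + R)/(1 + 2*R))
(44994 + Z(24))*(S(65) - 16883) = (44994 + (78 + 24)/(1 + 2*24))*((-9 - 1*65) - 16883) = (44994 + 102/(1 + 48))*((-9 - 65) - 16883) = (44994 + 102/49)*(-74 - 16883) = (44994 + (1/49)*102)*(-16957) = (44994 + 102/49)*(-16957) = (2204808/49)*(-16957) = -37386929256/49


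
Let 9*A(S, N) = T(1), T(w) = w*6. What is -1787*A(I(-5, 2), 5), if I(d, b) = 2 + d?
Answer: -3574/3 ≈ -1191.3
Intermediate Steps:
T(w) = 6*w
A(S, N) = 2/3 (A(S, N) = (6*1)/9 = (1/9)*6 = 2/3)
-1787*A(I(-5, 2), 5) = -1787*2/3 = -3574/3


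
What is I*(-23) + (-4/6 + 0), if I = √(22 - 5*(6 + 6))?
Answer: -⅔ - 23*I*√38 ≈ -0.66667 - 141.78*I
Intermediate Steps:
I = I*√38 (I = √(22 - 5*12) = √(22 - 60) = √(-38) = I*√38 ≈ 6.1644*I)
I*(-23) + (-4/6 + 0) = (I*√38)*(-23) + (-4/6 + 0) = -23*I*√38 + (-4*⅙ + 0) = -23*I*√38 + (-⅔ + 0) = -23*I*√38 - ⅔ = -⅔ - 23*I*√38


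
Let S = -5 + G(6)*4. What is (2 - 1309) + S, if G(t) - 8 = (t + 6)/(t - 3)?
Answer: -1264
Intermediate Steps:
G(t) = 8 + (6 + t)/(-3 + t) (G(t) = 8 + (t + 6)/(t - 3) = 8 + (6 + t)/(-3 + t))
S = 43 (S = -5 + (9*(-2 + 6)/(-3 + 6))*4 = -5 + (9*4/3)*4 = -5 + (9*(1/3)*4)*4 = -5 + 12*4 = -5 + 48 = 43)
(2 - 1309) + S = (2 - 1309) + 43 = -1307 + 43 = -1264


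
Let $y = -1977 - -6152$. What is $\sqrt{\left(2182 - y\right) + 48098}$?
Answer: $\sqrt{46105} \approx 214.72$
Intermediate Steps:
$y = 4175$ ($y = -1977 + 6152 = 4175$)
$\sqrt{\left(2182 - y\right) + 48098} = \sqrt{\left(2182 - 4175\right) + 48098} = \sqrt{-1993 + 48098} = \sqrt{46105}$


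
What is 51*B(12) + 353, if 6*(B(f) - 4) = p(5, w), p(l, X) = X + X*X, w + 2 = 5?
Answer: 659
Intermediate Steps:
w = 3 (w = -2 + 5 = 3)
p(l, X) = X + X²
B(f) = 6 (B(f) = 4 + (3*(1 + 3))/6 = 4 + (3*4)/6 = 4 + (⅙)*12 = 4 + 2 = 6)
51*B(12) + 353 = 51*6 + 353 = 306 + 353 = 659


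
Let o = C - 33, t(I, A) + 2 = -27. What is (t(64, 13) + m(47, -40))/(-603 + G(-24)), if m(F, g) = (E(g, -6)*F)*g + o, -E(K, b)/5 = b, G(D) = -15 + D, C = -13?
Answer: 18825/214 ≈ 87.967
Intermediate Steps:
t(I, A) = -29 (t(I, A) = -2 - 27 = -29)
E(K, b) = -5*b
o = -46 (o = -13 - 33 = -46)
m(F, g) = -46 + 30*F*g (m(F, g) = ((-5*(-6))*F)*g - 46 = (30*F)*g - 46 = 30*F*g - 46 = -46 + 30*F*g)
(t(64, 13) + m(47, -40))/(-603 + G(-24)) = (-29 + (-46 + 30*47*(-40)))/(-603 + (-15 - 24)) = (-29 + (-46 - 56400))/(-603 - 39) = (-29 - 56446)/(-642) = -56475*(-1/642) = 18825/214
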